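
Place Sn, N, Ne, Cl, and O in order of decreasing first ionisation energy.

N is in period 2, group 15; O is in period 2, group 16; Ne is in period 2, group 18; Cl is in period 3, group 17; Sn is in period 5, group 14.
Removing the outermost electron gets harder across a period and easier down a group.
These span different periods and groups, so the two trends combine.
Cl > Sn: relative to Sn, both the across-period and down-group shifts push Cl's first ionization energy up.
O > Cl: period and group pull opposite ways; the down-group shift dominates (1314 vs 1251 kJ/mol).
N > O: this pair runs against the simple trend — see the exception note.
Ne > N: Ne lies to the right of N in period 2, so the across-period effect alone puts Ne higher.
Note the exception: N has a higher first ionization energy than O, contrary to the simple trend — pairing an electron in O's 2p⁴ costs repulsion energy, so O ionizes more easily than half-filled N (2p³).
Approximate values (kJ/mol): N 1402, O 1314, Ne 2081, Cl 1251, Sn 709.
So from highest to lowest: Ne > N > O > Cl > Sn.

Ne, N, O, Cl, Sn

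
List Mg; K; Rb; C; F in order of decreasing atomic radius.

Rb, K, Mg, C, F

C is in period 2, group 14; F is in period 2, group 17; Mg is in period 3, group 2; K is in period 4, group 1; Rb is in period 5, group 1.
Moving right in a period, electrons are added to the same shell under a stronger nuclear pull, so atoms get smaller; moving down, a new shell is opened and atoms get larger.
Here both period and group differ, so the two effects have to be weighed against each other.
C > F: both are in period 2; the period trend gives C the larger value.
Mg > C: both effects reinforce here, so Mg is clearly the larger of the two.
K > Mg: relative to Mg, both the across-period and down-group shifts push K's atomic radius up.
Rb > K: they share group 1; the group trend gives Rb the larger value.
Approximate values (pm): C 75, F 64, Mg 139, K 196, Rb 210.
So from largest to smallest: Rb > K > Mg > C > F.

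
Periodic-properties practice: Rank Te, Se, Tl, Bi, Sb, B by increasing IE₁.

Tl < Bi < B < Sb < Te < Se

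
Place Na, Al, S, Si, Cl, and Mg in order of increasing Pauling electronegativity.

Na is in period 3, group 1; Mg is in period 3, group 2; Al is in period 3, group 13; Si is in period 3, group 14; S is in period 3, group 16; Cl is in period 3, group 17.
Atoms toward the upper right of the periodic table pull bonding electrons most strongly.
All lie in period 3, so electronegativity increases left to right.
So from lowest to highest: Na < Mg < Al < Si < S < Cl.

Na < Mg < Al < Si < S < Cl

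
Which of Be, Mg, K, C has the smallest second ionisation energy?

Mg

IE_2 is the cost of taking one more electron from the +1 cation: Be⁺ still has 1 valence electron; Mg⁺ still has 1 valence electron; K⁺ is the bare [Ar] core; C⁺ still has 3 valence electrons.
Pulling an electron out of a noble-gas core costs far more than removing a remaining valence electron, so K sits at the high end of IE_2.
Valence configurations: Be⁺ [He]2s¹, Mg⁺ [Ne]3s¹, C⁺ [He]2s²2p¹.
Approximate IE_2 values (kJ/mol): Be 1757, Mg 1451, K 3052, C 2353.
Putting it together, IE_2: Mg < Be < C < K.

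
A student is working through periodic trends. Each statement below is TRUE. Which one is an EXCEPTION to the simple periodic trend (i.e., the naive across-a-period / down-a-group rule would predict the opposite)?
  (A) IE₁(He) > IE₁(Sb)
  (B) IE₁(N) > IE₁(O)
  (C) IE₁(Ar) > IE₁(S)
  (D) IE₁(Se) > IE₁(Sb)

(B)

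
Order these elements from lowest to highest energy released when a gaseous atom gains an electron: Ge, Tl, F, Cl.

Tl < Ge < F < Cl

F is in period 2, group 17; Cl is in period 3, group 17; Ge is in period 4, group 14; Tl is in period 6, group 13.
Adding an electron releases more energy for atoms nearer the top right (short of the noble gases).
Here both period and group differ, so the two effects have to be weighed against each other.
Ge > Tl: both effects reinforce here, so Ge is clearly the higher of the two.
F > Ge: both effects reinforce here, so F is clearly the higher of the two.
Cl > F: this pair runs against the simple trend — see the exception note.
Note the exception: Cl has a higher electron affinity than F, contrary to the simple trend — F's small 2p subshell makes the incoming electron feel strong e⁻–e⁻ repulsion, so Cl actually releases more energy on gaining an electron.
For reference (kJ/mol): F 328, Cl 349, Ge 119, Tl 19.
So from lowest to highest: Tl < Ge < F < Cl.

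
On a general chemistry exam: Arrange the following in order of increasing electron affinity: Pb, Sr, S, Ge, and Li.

Sr, Pb, Li, Ge, S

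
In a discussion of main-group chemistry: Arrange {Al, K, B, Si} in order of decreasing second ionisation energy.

IE_2 is the cost of taking one more electron from the +1 cation: Al⁺ still has 2 valence electrons; K⁺ is the bare [Ar] core; B⁺ still has 2 valence electrons; Si⁺ still has 3 valence electrons.
Core electrons are held far more tightly than valence electrons, so K tops the IE_2 order.
Valence configurations: Al⁺ [Ne]3s², B⁺ [He]2s², Si⁺ [Ne]3s²3p¹.
Si⁺ loses a lone 3p electron whereas Al⁺ must break into a filled 3s² pair, so IE_2(Al) > IE_2(Si) even though Si has the higher nuclear charge.
Tabulated IE_2 (kJ/mol): Al 1817, K 3052, B 2427, Si 1577.
Overall IE_2 order: Si < Al < B < K.

K > B > Al > Si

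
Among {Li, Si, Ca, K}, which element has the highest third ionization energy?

Consider each +2 ion: Li²⁺ is already 1 electron into the core; Si²⁺ still has 2 valence electrons; Ca²⁺ is the bare [Ar] core; K²⁺ is already 1 electron into the core.
Breaking into a closed-shell core is much more expensive than removing a leftover valence electron — K, Ca and Li have the largest IE_3 here.
Tabulated IE_3 (kJ/mol): Li 11815, Si 3232, Ca 4912, K 4420.
So the third ionization energies run Si < K < Ca < Li.

Li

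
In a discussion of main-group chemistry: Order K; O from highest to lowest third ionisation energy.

IE_3 is the cost of taking one more electron from the +2 cation: K²⁺ is already 1 electron into the core; O²⁺ still has 4 valence electrons.
Usually core removal costs more than valence removal, but here the competition is close: a tightly held n=2 valence electron can cost more to remove than an n=3 core electron, so the actual values have to decide it.
Tabulated IE_3 (kJ/mol): K 4420, O 5300.
Putting it together, IE_3: K < O.

O, K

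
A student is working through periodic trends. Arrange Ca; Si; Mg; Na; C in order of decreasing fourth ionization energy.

Mg, Na, Ca, C, Si

After 3 electrons have been removed, what remains? Ca³⁺ is already 1 electron into the core; Si³⁺ still has 1 valence electron; Mg³⁺ is already 1 electron into the core; Na³⁺ is already 2 electrons into the core; C³⁺ still has 1 valence electron.
Breaking into a closed-shell core is much more expensive than removing a leftover valence electron — Ca, Na and Mg have the largest IE_4 here.
Valence configurations: Si³⁺ [Ne]3s¹, C³⁺ [He]2s¹.
Approximate IE_4 values (kJ/mol): Ca 6491, Si 4356, Mg 10543, Na 9543, C 6223.
Overall IE_4 order: Si < C < Ca < Na < Mg.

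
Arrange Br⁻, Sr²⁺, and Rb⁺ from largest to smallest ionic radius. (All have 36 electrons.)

Br⁻, Rb⁺, Sr²⁺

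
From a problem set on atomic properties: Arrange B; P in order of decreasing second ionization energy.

IE_2 is the cost of taking one more electron from the +1 cation: B⁺ still has 2 valence electrons; P⁺ still has 4 valence electrons.
All are still removing valence electrons, so compare the +1 ions as you would atoms: IE_2 generally rises across a period (higher Z_eff) and falls down a group (larger shell), subject to the usual subshell exceptions.
Valence configurations: B⁺ [He]2s², P⁺ [Ne]3s²3p².
Tabulated IE_2 (kJ/mol): B 2427, P 1907.
Overall IE_2 order: P < B.

B > P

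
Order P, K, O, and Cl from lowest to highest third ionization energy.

P < Cl < K < O

IE_3 is the cost of taking one more electron from the +2 cation: P²⁺ still has 3 valence electrons; K²⁺ is already 1 electron into the core; O²⁺ still has 4 valence electrons; Cl²⁺ still has 5 valence electrons.
Usually core removal costs more than valence removal, but here the competition is close: a tightly held n=2 valence electron can cost more to remove than an n=3 core electron, so the actual values have to decide it.
Valence configurations: P²⁺ [Ne]3s²3p¹, O²⁺ [He]2s²2p², Cl²⁺ [Ne]3s²3p³.
Tabulated IE_3 (kJ/mol): P 2914, K 4420, O 5300, Cl 3822.
Hence IE_3: P < Cl < K < O.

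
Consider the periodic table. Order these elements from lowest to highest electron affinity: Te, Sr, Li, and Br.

Sr, Li, Te, Br

Li is in period 2, group 1; Br is in period 4, group 17; Sr is in period 5, group 2; Te is in period 5, group 16.
Electron affinity generally becomes more exothermic across a period toward the halogens and less exothermic down a group.
These span different periods and groups, so the two trends combine.
Li > Sr: the two effects oppose for this pair; the down-group effect wins (60 vs 5 kJ/mol).
Te > Li: period and group pull opposite ways; the across-period shift dominates (190 vs 60 kJ/mol).
Br > Te: relative to Te, both the across-period and down-group shifts push Br's electron affinity up.
For reference (kJ/mol): Li 60, Br 325, Sr 5, Te 190.
So from lowest to highest: Sr < Li < Te < Br.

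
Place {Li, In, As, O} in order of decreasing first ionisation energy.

O > As > In > Li

Across a period the outer electron is held more tightly (higher IE₁); down a group it sits in a higher shell, more shielded, and comes off more easily.
Here both period and group differ, so the two effects have to be weighed against each other.
In > Li: the two effects oppose for this pair; the across-period effect wins (558 vs 520 kJ/mol).
As > In: relative to In, both the across-period and down-group shifts push As's first ionization energy up.
O > As: relative to As, both the across-period and down-group shifts push O's first ionization energy up.
Tabulated first ionization energy (kJ/mol): Li 520, O 1314, As 947, In 558.
So from highest to lowest: O > As > In > Li.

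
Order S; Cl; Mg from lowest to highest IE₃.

S < Cl < Mg

IE_3 is the cost of taking one more electron from the +2 cation: S²⁺ still has 4 valence electrons; Cl²⁺ still has 5 valence electrons; Mg²⁺ is the bare [Ne] core.
Breaking into a closed-shell core is much more expensive than removing a leftover valence electron — Mg has the largest IE_3 here.
Valence configurations: S²⁺ [Ne]3s²3p², Cl²⁺ [Ne]3s²3p³.
Tabulated IE_3 (kJ/mol): S 3357, Cl 3822, Mg 7733.
Overall IE_3 order: S < Cl < Mg.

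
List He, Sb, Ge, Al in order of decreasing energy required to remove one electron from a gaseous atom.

He, Sb, Ge, Al

IE₁ increases left→right with effective nuclear charge and decreases top→bottom as the valence shell moves farther out.
Neither a single period nor a single group — weigh both effects.
Ge > Al: period and group pull opposite ways; the across-period shift dominates (762 vs 578 kJ/mol).
Sb > Ge: period and group pull opposite ways; the across-period shift dominates (831 vs 762 kJ/mol).
He > Sb: relative to Sb, both the across-period and down-group shifts push He's first ionization energy up.
Approximate values (kJ/mol): He 2372, Al 578, Ge 762, Sb 831.
So from highest to lowest: He > Sb > Ge > Al.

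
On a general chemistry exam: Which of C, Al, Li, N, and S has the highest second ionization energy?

Li

Consider each +1 ion: C⁺ still has 3 valence electrons; Al⁺ still has 2 valence electrons; Li⁺ is the bare [He] core; N⁺ still has 4 valence electrons; S⁺ still has 5 valence electrons.
Pulling an electron out of a noble-gas core costs far more than removing a remaining valence electron, so Li sits at the high end of IE_2.
Valence configurations: C⁺ [He]2s²2p¹, Al⁺ [Ne]3s², N⁺ [He]2s²2p², S⁺ [Ne]3s²3p³.
Tabulated IE_2 (kJ/mol): C 2353, Al 1817, Li 7298, N 2856, S 2252.
So the second ionization energies run Al < S < C < N < Li.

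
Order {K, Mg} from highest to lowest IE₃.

Mg, K

IE_3 is the cost of taking one more electron from the +2 cation: K²⁺ is already 1 electron into the core; Mg²⁺ is the bare [Ne] core.
All of these are removing an electron from a noble-gas core or deeper; the smaller core (lower principal quantum number) is held far more tightly, and within a period the higher nuclear charge binds the same core more tightly.
Tabulated IE_3 (kJ/mol): K 4420, Mg 7733.
Putting it together, IE_3: K < Mg.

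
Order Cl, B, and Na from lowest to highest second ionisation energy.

Cl < B < Na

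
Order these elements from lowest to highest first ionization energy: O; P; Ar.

P, O, Ar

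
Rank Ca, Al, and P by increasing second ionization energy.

IE_2 is the cost of taking one more electron from the +1 cation: Ca⁺ still has 1 valence electron; Al⁺ still has 2 valence electrons; P⁺ still has 4 valence electrons.
All are still removing valence electrons, so compare the +1 ions as you would atoms: IE_2 generally rises across a period (higher Z_eff) and falls down a group (larger shell), subject to the usual subshell exceptions.
Valence configurations: Ca⁺ [Ar]4s¹, Al⁺ [Ne]3s², P⁺ [Ne]3s²3p².
Approximate IE_2 values (kJ/mol): Ca 1145, Al 1817, P 1907.
Hence IE_2: Ca < Al < P.

Ca, Al, P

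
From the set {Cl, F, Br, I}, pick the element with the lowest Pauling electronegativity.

I

Electronegativity increases across a period and decreases down a group, tracking effective nuclear charge and atomic size.
All are in group 17, so electronegativity increases up the group.
The lowest Pauling electronegativity among these belongs to I.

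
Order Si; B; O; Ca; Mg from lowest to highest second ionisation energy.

After 1 electron has been removed, what remains? Si⁺ still has 3 valence electrons; B⁺ still has 2 valence electrons; O⁺ still has 5 valence electrons; Ca⁺ still has 1 valence electron; Mg⁺ still has 1 valence electron.
All are still removing valence electrons, so compare the +1 ions as you would atoms: IE_2 generally rises across a period (higher Z_eff) and falls down a group (larger shell), subject to the usual subshell exceptions.
Valence configurations: Si⁺ [Ne]3s²3p¹, B⁺ [He]2s², O⁺ [He]2s²2p³, Ca⁺ [Ar]4s¹, Mg⁺ [Ne]3s¹.
Tabulated IE_2 (kJ/mol): Si 1577, B 2427, O 3388, Ca 1145, Mg 1451.
Hence IE_2: Ca < Mg < Si < B < O.

Ca < Mg < Si < B < O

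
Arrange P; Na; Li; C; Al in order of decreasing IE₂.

The second ionization energy removes an electron from the +1 ion. For each element: P⁺ still has 4 valence electrons; Na⁺ is the bare [Ne] core; Li⁺ is the bare [He] core; C⁺ still has 3 valence electrons; Al⁺ still has 2 valence electrons.
Core electrons are held far more tightly than valence electrons, so Na and Li top the IE_2 order.
Valence configurations: P⁺ [Ne]3s²3p², C⁺ [He]2s²2p¹, Al⁺ [Ne]3s².
The numbers (kJ/mol): P 1907, Na 4562, Li 7298, C 2353, Al 1817.
So the second ionization energies run Al < P < C < Na < Li.

Li, Na, C, P, Al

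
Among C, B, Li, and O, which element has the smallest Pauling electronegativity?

Li

Li is in period 2, group 1; B is in period 2, group 13; C is in period 2, group 14; O is in period 2, group 16.
Atoms toward the upper right of the periodic table pull bonding electrons most strongly.
All lie in period 2, so electronegativity increases left to right.
The smallest Pauling electronegativity among these belongs to Li.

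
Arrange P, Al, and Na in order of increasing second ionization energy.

Al < P < Na

IE_2 is the cost of taking one more electron from the +1 cation: P⁺ still has 4 valence electrons; Al⁺ still has 2 valence electrons; Na⁺ is the bare [Ne] core.
Pulling an electron out of a noble-gas core costs far more than removing a remaining valence electron, so Na sits at the high end of IE_2.
Valence configurations: P⁺ [Ne]3s²3p², Al⁺ [Ne]3s².
Approximate IE_2 values (kJ/mol): P 1907, Al 1817, Na 4562.
Overall IE_2 order: Al < P < Na.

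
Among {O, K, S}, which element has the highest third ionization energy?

O

Consider each +2 ion: O²⁺ still has 4 valence electrons; K²⁺ is already 1 electron into the core; S²⁺ still has 4 valence electrons.
Usually core removal costs more than valence removal, but here the competition is close: a tightly held n=2 valence electron can cost more to remove than an n=3 core electron, so the actual values have to decide it.
Valence configurations: O²⁺ [He]2s²2p², S²⁺ [Ne]3s²3p².
Approximate IE_3 values (kJ/mol): O 5300, K 4420, S 3357.
Hence IE_3: S < K < O.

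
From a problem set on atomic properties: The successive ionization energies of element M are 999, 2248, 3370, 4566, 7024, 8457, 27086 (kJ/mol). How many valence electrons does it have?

6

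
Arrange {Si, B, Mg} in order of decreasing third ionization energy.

Consider each +2 ion: Si²⁺ still has 2 valence electrons; B²⁺ still has 1 valence electron; Mg²⁺ is the bare [Ne] core.
Breaking into a closed-shell core is much more expensive than removing a leftover valence electron — Mg has the largest IE_3 here.
Valence configurations: Si²⁺ [Ne]3s², B²⁺ [He]2s¹.
Tabulated IE_3 (kJ/mol): Si 3232, B 3660, Mg 7733.
Putting it together, IE_3: Si < B < Mg.

Mg > B > Si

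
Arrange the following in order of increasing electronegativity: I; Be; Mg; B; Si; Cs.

Cs < Mg < Be < Si < B < I

Be is in period 2, group 2; B is in period 2, group 13; Mg is in period 3, group 2; Si is in period 3, group 14; I is in period 5, group 17; Cs is in period 6, group 1.
Atoms toward the upper right of the periodic table pull bonding electrons most strongly.
Neither a single period nor a single group — weigh both effects.
Mg > Cs: relative to Cs, both the across-period and down-group shifts push Mg's electronegativity up.
Be > Mg: Be sits above Mg in group 2, so the down-group effect alone puts Be higher.
Si > Be: period and group pull opposite ways; the across-period shift dominates (1.90 vs 1.57).
B > Si: period and group pull opposite ways; the down-group shift dominates (2.04 vs 1.90).
I > B: period and group pull opposite ways; the across-period shift dominates (2.66 vs 2.04).
Tabulated electronegativity (Pauling): Be 1.57, B 2.04, Mg 1.31, Si 1.90, I 2.66, Cs 0.79.
So from lowest to highest: Cs < Mg < Be < Si < B < I.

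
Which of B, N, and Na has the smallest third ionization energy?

IE_3 is the cost of taking one more electron from the +2 cation: B²⁺ still has 1 valence electron; N²⁺ still has 3 valence electrons; Na²⁺ is already 1 electron into the core.
Breaking into a closed-shell core is much more expensive than removing a leftover valence electron — Na has the largest IE_3 here.
Valence configurations: B²⁺ [He]2s¹, N²⁺ [He]2s²2p¹.
Tabulated IE_3 (kJ/mol): B 3660, N 4578, Na 6910.
Overall IE_3 order: B < N < Na.

B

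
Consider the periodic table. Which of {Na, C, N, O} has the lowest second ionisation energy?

C

IE_2 is the cost of taking one more electron from the +1 cation: Na⁺ is the bare [Ne] core; C⁺ still has 3 valence electrons; N⁺ still has 4 valence electrons; O⁺ still has 5 valence electrons.
Core electrons are held far more tightly than valence electrons, so Na tops the IE_2 order.
Valence configurations: C⁺ [He]2s²2p¹, N⁺ [He]2s²2p², O⁺ [He]2s²2p³.
Tabulated IE_2 (kJ/mol): Na 4562, C 2353, N 2856, O 3388.
Overall IE_2 order: C < N < O < Na.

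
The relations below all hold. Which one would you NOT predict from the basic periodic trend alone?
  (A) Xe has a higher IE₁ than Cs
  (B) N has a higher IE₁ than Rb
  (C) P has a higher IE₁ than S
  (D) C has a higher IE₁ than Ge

(C)

The general trend: IE₁ increases across a period and decreases down a group.
(A) Xe (period 5, group 18) vs Cs (period 6, group 1): the stated order agrees with the simple trend.
(B) N (period 2, group 15) vs Rb (period 5, group 1): the stated order agrees with the simple trend.
(C) P (period 3, group 15) vs S (period 3, group 16): the stated order contradicts the simple trend.
(D) C (period 2, group 14) vs Ge (period 4, group 14): the stated order agrees with the simple trend.
The exception is (C): S (3p⁴) ionizes more easily than half-filled P (3p³) because the paired 3p electron in S is pushed out by e⁻–e⁻ repulsion.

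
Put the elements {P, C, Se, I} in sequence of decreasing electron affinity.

I > Se > C > P

C is in period 2, group 14; P is in period 3, group 15; Se is in period 4, group 16; I is in period 5, group 17.
Electron affinity generally becomes more exothermic across a period toward the halogens and less exothermic down a group.
A diagonal step moves right (one effect) and down (the opposite effect) at once.
C > P: the two effects oppose for this pair; the down-group effect wins (122 vs 72 kJ/mol).
Se > C: period and group pull opposite ways; the across-period shift dominates (195 vs 122 kJ/mol).
I > Se: the two effects oppose for this pair; the across-period effect wins (295 vs 195 kJ/mol).
Tabulated electron affinity (kJ/mol): C 122, P 72, Se 195, I 295.
So from highest to lowest: I > Se > C > P.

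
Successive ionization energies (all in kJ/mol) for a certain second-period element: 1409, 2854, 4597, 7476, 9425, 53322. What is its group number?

Group 15

Look for the largest jump between consecutive ionization energies: IE6/IE5 ≈ 5.7, far larger than any earlier ratio.
That jump marks the point where a core electron is being removed. So the atom has 5 valence electrons.
A main-group element with 5 valence electrons is in group 15.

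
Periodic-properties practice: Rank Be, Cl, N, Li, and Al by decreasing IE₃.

Be > Li > N > Cl > Al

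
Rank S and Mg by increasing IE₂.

The second ionization energy removes an electron from the +1 ion. For each element: S⁺ still has 5 valence electrons; Mg⁺ still has 1 valence electron.
All are still removing valence electrons, so compare the +1 ions as you would atoms: IE_2 generally rises across a period (higher Z_eff) and falls down a group (larger shell), subject to the usual subshell exceptions.
Valence configurations: S⁺ [Ne]3s²3p³, Mg⁺ [Ne]3s¹.
The numbers (kJ/mol): S 2252, Mg 1451.
Overall IE_2 order: Mg < S.

Mg < S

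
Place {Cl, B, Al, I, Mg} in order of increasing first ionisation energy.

Al, Mg, B, I, Cl

B is in period 2, group 13; Mg is in period 3, group 2; Al is in period 3, group 13; Cl is in period 3, group 17; I is in period 5, group 17.
IE₁ increases left→right with effective nuclear charge and decreases top→bottom as the valence shell moves farther out.
Neither a single period nor a single group — weigh both effects.
Mg > Al: this pair runs against the simple trend — see the exception note.
B > Mg: both effects reinforce here, so B is clearly the higher of the two.
I > B: period and group pull opposite ways; the across-period shift dominates (1008 vs 801 kJ/mol).
Cl > I: they share group 17; the group trend gives Cl the larger value.
Note the exception: Mg has a higher first ionization energy than Al, contrary to the simple trend — Al's single 3p electron is easier to remove than one from Mg's filled 3s².
Approximate values (kJ/mol): B 801, Mg 738, Al 578, Cl 1251, I 1008.
So from lowest to highest: Al < Mg < B < I < Cl.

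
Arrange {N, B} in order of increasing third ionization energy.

After 2 electrons have been removed, what remains? N²⁺ still has 3 valence electrons; B²⁺ still has 1 valence electron.
All are still removing valence electrons, so compare the +2 ions as you would atoms: IE_3 generally rises across a period (higher Z_eff) and falls down a group (larger shell), subject to the usual subshell exceptions.
Valence configurations: N²⁺ [He]2s²2p¹, B²⁺ [He]2s¹.
The numbers (kJ/mol): N 4578, B 3660.
Overall IE_3 order: B < N.

B < N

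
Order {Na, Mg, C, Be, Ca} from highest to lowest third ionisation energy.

Be, Mg, Na, Ca, C

After 2 electrons have been removed, what remains? Na²⁺ is already 1 electron into the core; Mg²⁺ is the bare [Ne] core; C²⁺ still has 2 valence electrons; Be²⁺ is the bare [He] core; Ca²⁺ is the bare [Ar] core.
Pulling an electron out of a noble-gas core costs far more than removing a remaining valence electron, so Ca, Na, Mg and Be sit at the high end of IE_3.
Approximate IE_3 values (kJ/mol): Na 6910, Mg 7733, C 4620, Be 14849, Ca 4912.
Putting it together, IE_3: C < Ca < Na < Mg < Be.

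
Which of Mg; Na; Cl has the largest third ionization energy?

Mg

After 2 electrons have been removed, what remains? Mg²⁺ is the bare [Ne] core; Na²⁺ is already 1 electron into the core; Cl²⁺ still has 5 valence electrons.
Breaking into a closed-shell core is much more expensive than removing a leftover valence electron — Na and Mg have the largest IE_3 here.
The numbers (kJ/mol): Mg 7733, Na 6910, Cl 3822.
Putting it together, IE_3: Cl < Na < Mg.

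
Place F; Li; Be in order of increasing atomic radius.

F < Be < Li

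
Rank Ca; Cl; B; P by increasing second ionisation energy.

Ca < P < Cl < B

The second ionization energy removes an electron from the +1 ion. For each element: Ca⁺ still has 1 valence electron; Cl⁺ still has 6 valence electrons; B⁺ still has 2 valence electrons; P⁺ still has 4 valence electrons.
All are still removing valence electrons, so compare the +1 ions as you would atoms: IE_2 generally rises across a period (higher Z_eff) and falls down a group (larger shell), subject to the usual subshell exceptions.
Valence configurations: Ca⁺ [Ar]4s¹, Cl⁺ [Ne]3s²3p⁴, B⁺ [He]2s², P⁺ [Ne]3s²3p².
The numbers (kJ/mol): Ca 1145, Cl 2298, B 2427, P 1907.
Hence IE_2: Ca < P < Cl < B.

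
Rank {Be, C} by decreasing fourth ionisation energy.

Be > C

After 3 electrons have been removed, what remains? Be³⁺ is already 1 electron into the core; C³⁺ still has 1 valence electron.
Core electrons are held far more tightly than valence electrons, so Be tops the IE_4 order.
The numbers (kJ/mol): Be 21007, C 6223.
Hence IE_4: C < Be.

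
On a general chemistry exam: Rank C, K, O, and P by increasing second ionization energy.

P < C < K < O

IE_2 is the cost of taking one more electron from the +1 cation: C⁺ still has 3 valence electrons; K⁺ is the bare [Ar] core; O⁺ still has 5 valence electrons; P⁺ still has 4 valence electrons.
Usually core removal costs more than valence removal, but here the competition is close: a tightly held n=2 valence electron can cost more to remove than an n=3 core electron, so the actual values have to decide it.
Valence configurations: C⁺ [He]2s²2p¹, O⁺ [He]2s²2p³, P⁺ [Ne]3s²3p².
The numbers (kJ/mol): C 2353, K 3052, O 3388, P 1907.
Overall IE_2 order: P < C < K < O.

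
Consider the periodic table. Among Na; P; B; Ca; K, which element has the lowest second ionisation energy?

IE_2 is the cost of taking one more electron from the +1 cation: Na⁺ is the bare [Ne] core; P⁺ still has 4 valence electrons; B⁺ still has 2 valence electrons; Ca⁺ still has 1 valence electron; K⁺ is the bare [Ar] core.
Breaking into a closed-shell core is much more expensive than removing a leftover valence electron — K and Na have the largest IE_2 here.
Valence configurations: P⁺ [Ne]3s²3p², B⁺ [He]2s², Ca⁺ [Ar]4s¹.
Approximate IE_2 values (kJ/mol): Na 4562, P 1907, B 2427, Ca 1145, K 3052.
Overall IE_2 order: Ca < P < B < K < Na.

Ca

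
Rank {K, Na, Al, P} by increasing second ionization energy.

Al, P, K, Na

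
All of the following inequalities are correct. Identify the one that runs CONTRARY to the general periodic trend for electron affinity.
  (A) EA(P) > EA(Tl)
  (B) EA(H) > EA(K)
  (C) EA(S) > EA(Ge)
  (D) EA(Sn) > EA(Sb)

(D)

The general trend: electron affinity increases across a period and decreases down a group.
(A) P (period 3, group 15) vs Tl (period 6, group 13): the stated order agrees with the simple trend.
(B) H (period 1, group 1) vs K (period 4, group 1): the stated order agrees with the simple trend.
(C) S (period 3, group 16) vs Ge (period 4, group 14): the stated order agrees with the simple trend.
(D) Sn (period 5, group 14) vs Sb (period 5, group 15): the stated order contradicts the simple trend.
The exception is (D): adding an electron to Sb's half-filled 5p³ is unfavourable, so Sn has the more exothermic EA.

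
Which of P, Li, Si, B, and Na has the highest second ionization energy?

Consider each +1 ion: P⁺ still has 4 valence electrons; Li⁺ is the bare [He] core; Si⁺ still has 3 valence electrons; B⁺ still has 2 valence electrons; Na⁺ is the bare [Ne] core.
Core electrons are held far more tightly than valence electrons, so Na and Li top the IE_2 order.
Valence configurations: P⁺ [Ne]3s²3p², Si⁺ [Ne]3s²3p¹, B⁺ [He]2s².
Tabulated IE_2 (kJ/mol): P 1907, Li 7298, Si 1577, B 2427, Na 4562.
Hence IE_2: Si < P < B < Na < Li.

Li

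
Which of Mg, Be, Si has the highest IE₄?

Be

After 3 electrons have been removed, what remains? Mg³⁺ is already 1 electron into the core; Be³⁺ is already 1 electron into the core; Si³⁺ still has 1 valence electron.
Core electrons are held far more tightly than valence electrons, so Mg and Be top the IE_4 order.
Tabulated IE_4 (kJ/mol): Mg 10543, Be 21007, Si 4356.
Hence IE_4: Si < Mg < Be.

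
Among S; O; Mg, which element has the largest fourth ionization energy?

Mg

IE_4 is the cost of taking one more electron from the +3 cation: S³⁺ still has 3 valence electrons; O³⁺ still has 3 valence electrons; Mg³⁺ is already 1 electron into the core.
Pulling an electron out of a noble-gas core costs far more than removing a remaining valence electron, so Mg sits at the high end of IE_4.
Valence configurations: S³⁺ [Ne]3s²3p¹, O³⁺ [He]2s²2p¹.
The numbers (kJ/mol): S 4556, O 7469, Mg 10543.
Hence IE_4: S < O < Mg.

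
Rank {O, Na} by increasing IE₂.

O, Na

The second ionization energy removes an electron from the +1 ion. For each element: O⁺ still has 5 valence electrons; Na⁺ is the bare [Ne] core.
Pulling an electron out of a noble-gas core costs far more than removing a remaining valence electron, so Na sits at the high end of IE_2.
Tabulated IE_2 (kJ/mol): O 3388, Na 4562.
Hence IE_2: O < Na.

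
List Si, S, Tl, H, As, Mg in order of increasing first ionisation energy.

Tl, Mg, Si, As, S, H

H is in period 1, group 1; Mg is in period 3, group 2; Si is in period 3, group 14; S is in period 3, group 16; As is in period 4, group 15; Tl is in period 6, group 13.
IE₁ increases left→right with effective nuclear charge and decreases top→bottom as the valence shell moves farther out.
Here both period and group differ, so the two effects have to be weighed against each other.
Mg > Tl: the two effects oppose for this pair; the down-group effect wins (738 vs 589 kJ/mol).
Si > Mg: Si lies to the right of Mg in period 3, so the across-period effect alone puts Si higher.
As > Si: period and group pull opposite ways; the across-period shift dominates (947 vs 786 kJ/mol).
S > As: both effects reinforce here, so S is clearly the higher of the two.
H > S: the two effects oppose for this pair; the down-group effect wins (1312 vs 1000 kJ/mol).
Tabulated first ionization energy (kJ/mol): H 1312, Mg 738, Si 786, S 1000, As 947, Tl 589.
So from lowest to highest: Tl < Mg < Si < As < S < H.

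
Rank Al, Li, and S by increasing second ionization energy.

Al < S < Li

The second ionization energy removes an electron from the +1 ion. For each element: Al⁺ still has 2 valence electrons; Li⁺ is the bare [He] core; S⁺ still has 5 valence electrons.
Core electrons are held far more tightly than valence electrons, so Li tops the IE_2 order.
Valence configurations: Al⁺ [Ne]3s², S⁺ [Ne]3s²3p³.
Tabulated IE_2 (kJ/mol): Al 1817, Li 7298, S 2252.
Overall IE_2 order: Al < S < Li.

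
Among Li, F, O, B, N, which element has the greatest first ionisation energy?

F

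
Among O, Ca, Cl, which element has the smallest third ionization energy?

IE_3 is the cost of taking one more electron from the +2 cation: O²⁺ still has 4 valence electrons; Ca²⁺ is the bare [Ar] core; Cl²⁺ still has 5 valence electrons.
Usually core removal costs more than valence removal, but here the competition is close: a tightly held n=2 valence electron can cost more to remove than an n=3 core electron, so the actual values have to decide it.
Valence configurations: O²⁺ [He]2s²2p², Cl²⁺ [Ne]3s²3p³.
The numbers (kJ/mol): O 5300, Ca 4912, Cl 3822.
Putting it together, IE_3: Cl < Ca < O.

Cl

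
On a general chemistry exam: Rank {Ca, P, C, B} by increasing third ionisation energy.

P < B < C < Ca

Consider each +2 ion: Ca²⁺ is the bare [Ar] core; P²⁺ still has 3 valence electrons; C²⁺ still has 2 valence electrons; B²⁺ still has 1 valence electron.
Breaking into a closed-shell core is much more expensive than removing a leftover valence electron — Ca has the largest IE_3 here.
Valence configurations: P²⁺ [Ne]3s²3p¹, C²⁺ [He]2s², B²⁺ [He]2s¹.
Tabulated IE_3 (kJ/mol): Ca 4912, P 2914, C 4620, B 3660.
Putting it together, IE_3: P < B < C < Ca.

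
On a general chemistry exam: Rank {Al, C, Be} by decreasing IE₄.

Be > Al > C

After 3 electrons have been removed, what remains? Al³⁺ is the bare [Ne] core; C³⁺ still has 1 valence electron; Be³⁺ is already 1 electron into the core.
Breaking into a closed-shell core is much more expensive than removing a leftover valence electron — Al and Be have the largest IE_4 here.
Approximate IE_4 values (kJ/mol): Al 11577, C 6223, Be 21007.
Putting it together, IE_4: C < Al < Be.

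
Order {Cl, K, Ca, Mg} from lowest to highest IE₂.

Ca < Mg < Cl < K

After 1 electron has been removed, what remains? Cl⁺ still has 6 valence electrons; K⁺ is the bare [Ar] core; Ca⁺ still has 1 valence electron; Mg⁺ still has 1 valence electron.
Core electrons are held far more tightly than valence electrons, so K tops the IE_2 order.
Valence configurations: Cl⁺ [Ne]3s²3p⁴, Ca⁺ [Ar]4s¹, Mg⁺ [Ne]3s¹.
Tabulated IE_2 (kJ/mol): Cl 2298, K 3052, Ca 1145, Mg 1451.
Overall IE_2 order: Ca < Mg < Cl < K.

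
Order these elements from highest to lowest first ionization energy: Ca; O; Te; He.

He > O > Te > Ca

He is in period 1, group 18; O is in period 2, group 16; Ca is in period 4, group 2; Te is in period 5, group 16.
Across a period the outer electron is held more tightly (higher IE₁); down a group it sits in a higher shell, more shielded, and comes off more easily.
Neither a single period nor a single group — weigh both effects.
Te > Ca: the two effects oppose for this pair; the across-period effect wins (869 vs 590 kJ/mol).
O > Te: O sits above Te in group 16, so the down-group effect alone puts O higher.
He > O: relative to O, both the across-period and down-group shifts push He's first ionization energy up.
Approximate values (kJ/mol): He 2372, O 1314, Ca 590, Te 869.
So from highest to lowest: He > O > Te > Ca.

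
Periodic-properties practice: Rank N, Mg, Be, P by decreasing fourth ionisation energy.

Be > Mg > N > P

Consider each +3 ion: N³⁺ still has 2 valence electrons; Mg³⁺ is already 1 electron into the core; Be³⁺ is already 1 electron into the core; P³⁺ still has 2 valence electrons.
Breaking into a closed-shell core is much more expensive than removing a leftover valence electron — Mg and Be have the largest IE_4 here.
Valence configurations: N³⁺ [He]2s², P³⁺ [Ne]3s².
Tabulated IE_4 (kJ/mol): N 7475, Mg 10543, Be 21007, P 4964.
Overall IE_4 order: P < N < Mg < Be.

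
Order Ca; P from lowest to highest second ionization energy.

Ca, P

After 1 electron has been removed, what remains? Ca⁺ still has 1 valence electron; P⁺ still has 4 valence electrons.
All are still removing valence electrons, so compare the +1 ions as you would atoms: IE_2 generally rises across a period (higher Z_eff) and falls down a group (larger shell), subject to the usual subshell exceptions.
Valence configurations: Ca⁺ [Ar]4s¹, P⁺ [Ne]3s²3p².
Approximate IE_2 values (kJ/mol): Ca 1145, P 1907.
Hence IE_2: Ca < P.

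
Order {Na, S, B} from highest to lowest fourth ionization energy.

After 3 electrons have been removed, what remains? Na³⁺ is already 2 electrons into the core; S³⁺ still has 3 valence electrons; B³⁺ is the bare [He] core.
Breaking into a closed-shell core is much more expensive than removing a leftover valence electron — Na and B have the largest IE_4 here.
Approximate IE_4 values (kJ/mol): Na 9543, S 4556, B 25026.
Overall IE_4 order: S < Na < B.

B, Na, S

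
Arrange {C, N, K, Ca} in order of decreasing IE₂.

K > N > C > Ca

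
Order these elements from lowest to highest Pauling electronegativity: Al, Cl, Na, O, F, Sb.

Na, Al, Sb, Cl, O, F

O is in period 2, group 16; F is in period 2, group 17; Na is in period 3, group 1; Al is in period 3, group 13; Cl is in period 3, group 17; Sb is in period 5, group 15.
Electronegativity increases across a period and decreases down a group, tracking effective nuclear charge and atomic size.
Neither a single period nor a single group — weigh both effects.
Al > Na: both are in period 3; the period trend gives Al the larger value.
Sb > Al: the two effects oppose for this pair; the across-period effect wins (2.05 vs 1.61).
Cl > Sb: relative to Sb, both the across-period and down-group shifts push Cl's electronegativity up.
O > Cl: period and group pull opposite ways; the down-group shift dominates (3.44 vs 3.16).
F > O: F lies to the right of O in period 2, so the across-period effect alone puts F higher.
For reference (Pauling): O 3.44, F 3.98, Na 0.93, Al 1.61, Cl 3.16, Sb 2.05.
So from lowest to highest: Na < Al < Sb < Cl < O < F.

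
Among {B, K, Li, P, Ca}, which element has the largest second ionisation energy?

The second ionization energy removes an electron from the +1 ion. For each element: B⁺ still has 2 valence electrons; K⁺ is the bare [Ar] core; Li⁺ is the bare [He] core; P⁺ still has 4 valence electrons; Ca⁺ still has 1 valence electron.
Core electrons are held far more tightly than valence electrons, so K and Li top the IE_2 order.
Valence configurations: B⁺ [He]2s², P⁺ [Ne]3s²3p², Ca⁺ [Ar]4s¹.
Approximate IE_2 values (kJ/mol): B 2427, K 3052, Li 7298, P 1907, Ca 1145.
So the second ionization energies run Ca < P < B < K < Li.

Li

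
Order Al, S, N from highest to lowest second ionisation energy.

Consider each +1 ion: Al⁺ still has 2 valence electrons; S⁺ still has 5 valence electrons; N⁺ still has 4 valence electrons.
All are still removing valence electrons, so compare the +1 ions as you would atoms: IE_2 generally rises across a period (higher Z_eff) and falls down a group (larger shell), subject to the usual subshell exceptions.
Valence configurations: Al⁺ [Ne]3s², S⁺ [Ne]3s²3p³, N⁺ [He]2s²2p².
Approximate IE_2 values (kJ/mol): Al 1817, S 2252, N 2856.
Overall IE_2 order: Al < S < N.

N > S > Al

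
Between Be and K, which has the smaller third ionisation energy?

The third ionization energy removes an electron from the +2 ion. For each element: Be²⁺ is the bare [He] core; K²⁺ is already 1 electron into the core.
All of these are removing an electron from a noble-gas core or deeper; the smaller core (lower principal quantum number) is held far more tightly, and within a period the higher nuclear charge binds the same core more tightly.
Tabulated IE_3 (kJ/mol): Be 14849, K 4420.
Hence IE_3: K < Be.

K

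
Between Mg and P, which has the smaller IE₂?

Mg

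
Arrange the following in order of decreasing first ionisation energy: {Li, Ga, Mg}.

Li is in period 2, group 1; Mg is in period 3, group 2; Ga is in period 4, group 13.
First ionization energy rises across a period (greater Z_eff holds electrons more tightly) and falls down a group (valence electrons are farther from the nucleus).
These sit on a diagonal, where the across-period and down-group effects partly cancel.
Ga > Li: the two effects oppose for this pair; the across-period effect wins (579 vs 520 kJ/mol).
Mg > Ga: period and group pull opposite ways; the down-group shift dominates (738 vs 579 kJ/mol).
For reference (kJ/mol): Li 520, Mg 738, Ga 579.
So from highest to lowest: Mg > Ga > Li.

Mg, Ga, Li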